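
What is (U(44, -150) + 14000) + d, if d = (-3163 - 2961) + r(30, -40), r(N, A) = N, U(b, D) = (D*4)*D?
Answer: 97906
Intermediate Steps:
U(b, D) = 4*D² (U(b, D) = (4*D)*D = 4*D²)
d = -6094 (d = (-3163 - 2961) + 30 = -6124 + 30 = -6094)
(U(44, -150) + 14000) + d = (4*(-150)² + 14000) - 6094 = (4*22500 + 14000) - 6094 = (90000 + 14000) - 6094 = 104000 - 6094 = 97906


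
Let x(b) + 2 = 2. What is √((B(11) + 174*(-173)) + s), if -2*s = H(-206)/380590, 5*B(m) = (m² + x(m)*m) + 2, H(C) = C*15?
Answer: I*√4356673148091390/380590 ≈ 173.43*I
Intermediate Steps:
H(C) = 15*C
x(b) = 0 (x(b) = -2 + 2 = 0)
B(m) = ⅖ + m²/5 (B(m) = ((m² + 0*m) + 2)/5 = ((m² + 0) + 2)/5 = (m² + 2)/5 = (2 + m²)/5 = ⅖ + m²/5)
s = 309/76118 (s = -15*(-206)/(2*380590) = -(-1545)/380590 = -½*(-309/38059) = 309/76118 ≈ 0.0040595)
√((B(11) + 174*(-173)) + s) = √(((⅖ + (⅕)*11²) + 174*(-173)) + 309/76118) = √(((⅖ + (⅕)*121) - 30102) + 309/76118) = √(((⅖ + 121/5) - 30102) + 309/76118) = √((123/5 - 30102) + 309/76118) = √(-150387/5 + 309/76118) = √(-11447156121/380590) = I*√4356673148091390/380590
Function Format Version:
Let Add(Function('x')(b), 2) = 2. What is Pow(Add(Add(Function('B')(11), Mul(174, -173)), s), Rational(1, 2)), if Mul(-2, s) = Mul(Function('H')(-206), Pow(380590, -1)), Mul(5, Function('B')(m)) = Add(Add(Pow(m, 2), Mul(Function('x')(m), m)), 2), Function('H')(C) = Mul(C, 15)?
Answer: Mul(Rational(1, 380590), I, Pow(4356673148091390, Rational(1, 2))) ≈ Mul(173.43, I)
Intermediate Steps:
Function('H')(C) = Mul(15, C)
Function('x')(b) = 0 (Function('x')(b) = Add(-2, 2) = 0)
Function('B')(m) = Add(Rational(2, 5), Mul(Rational(1, 5), Pow(m, 2))) (Function('B')(m) = Mul(Rational(1, 5), Add(Add(Pow(m, 2), Mul(0, m)), 2)) = Mul(Rational(1, 5), Add(Add(Pow(m, 2), 0), 2)) = Mul(Rational(1, 5), Add(Pow(m, 2), 2)) = Mul(Rational(1, 5), Add(2, Pow(m, 2))) = Add(Rational(2, 5), Mul(Rational(1, 5), Pow(m, 2))))
s = Rational(309, 76118) (s = Mul(Rational(-1, 2), Mul(Mul(15, -206), Pow(380590, -1))) = Mul(Rational(-1, 2), Mul(-3090, Rational(1, 380590))) = Mul(Rational(-1, 2), Rational(-309, 38059)) = Rational(309, 76118) ≈ 0.0040595)
Pow(Add(Add(Function('B')(11), Mul(174, -173)), s), Rational(1, 2)) = Pow(Add(Add(Add(Rational(2, 5), Mul(Rational(1, 5), Pow(11, 2))), Mul(174, -173)), Rational(309, 76118)), Rational(1, 2)) = Pow(Add(Add(Add(Rational(2, 5), Mul(Rational(1, 5), 121)), -30102), Rational(309, 76118)), Rational(1, 2)) = Pow(Add(Add(Add(Rational(2, 5), Rational(121, 5)), -30102), Rational(309, 76118)), Rational(1, 2)) = Pow(Add(Add(Rational(123, 5), -30102), Rational(309, 76118)), Rational(1, 2)) = Pow(Add(Rational(-150387, 5), Rational(309, 76118)), Rational(1, 2)) = Pow(Rational(-11447156121, 380590), Rational(1, 2)) = Mul(Rational(1, 380590), I, Pow(4356673148091390, Rational(1, 2)))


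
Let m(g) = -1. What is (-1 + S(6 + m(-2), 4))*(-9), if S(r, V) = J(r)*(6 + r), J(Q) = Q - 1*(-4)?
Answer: -882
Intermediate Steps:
J(Q) = 4 + Q (J(Q) = Q + 4 = 4 + Q)
S(r, V) = (4 + r)*(6 + r)
(-1 + S(6 + m(-2), 4))*(-9) = (-1 + (4 + (6 - 1))*(6 + (6 - 1)))*(-9) = (-1 + (4 + 5)*(6 + 5))*(-9) = (-1 + 9*11)*(-9) = (-1 + 99)*(-9) = 98*(-9) = -882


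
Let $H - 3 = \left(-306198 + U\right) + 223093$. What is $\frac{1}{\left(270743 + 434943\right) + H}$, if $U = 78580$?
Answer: $\frac{1}{701164} \approx 1.4262 \cdot 10^{-6}$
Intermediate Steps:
$H = -4522$ ($H = 3 + \left(\left(-306198 + 78580\right) + 223093\right) = 3 + \left(-227618 + 223093\right) = 3 - 4525 = -4522$)
$\frac{1}{\left(270743 + 434943\right) + H} = \frac{1}{\left(270743 + 434943\right) - 4522} = \frac{1}{705686 - 4522} = \frac{1}{701164}$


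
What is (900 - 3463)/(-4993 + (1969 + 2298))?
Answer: 233/66 ≈ 3.5303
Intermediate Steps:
(900 - 3463)/(-4993 + (1969 + 2298)) = -2563/(-4993 + 4267) = -2563/(-726) = -2563*(-1/726) = 233/66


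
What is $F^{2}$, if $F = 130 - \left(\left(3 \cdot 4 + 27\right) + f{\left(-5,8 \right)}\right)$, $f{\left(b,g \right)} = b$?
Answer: $9216$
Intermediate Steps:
$F = 96$ ($F = 130 - \left(\left(3 \cdot 4 + 27\right) - 5\right) = 130 - \left(\left(12 + 27\right) - 5\right) = 130 - \left(39 - 5\right) = 130 - 34 = 96$)
$F^{2} = 96^{2} = 9216$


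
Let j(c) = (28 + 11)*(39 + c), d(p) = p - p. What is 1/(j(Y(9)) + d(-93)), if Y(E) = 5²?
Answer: 1/2496 ≈ 0.00040064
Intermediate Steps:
d(p) = 0
Y(E) = 25
j(c) = 1521 + 39*c (j(c) = 39*(39 + c) = 1521 + 39*c)
1/(j(Y(9)) + d(-93)) = 1/((1521 + 39*25) + 0) = 1/((1521 + 975) + 0) = 1/(2496 + 0) = 1/2496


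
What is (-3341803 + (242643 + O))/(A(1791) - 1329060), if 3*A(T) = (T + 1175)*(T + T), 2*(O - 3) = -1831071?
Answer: -8029385/4424688 ≈ -1.8147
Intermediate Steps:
O = -1831065/2 (O = 3 + (½)*(-1831071) = 3 - 1831071/2 = -1831065/2 ≈ -9.1553e+5)
A(T) = 2*T*(1175 + T)/3 (A(T) = ((T + 1175)*(T + T))/3 = ((1175 + T)*(2*T))/3 = (2*T*(1175 + T))/3 = 2*T*(1175 + T)/3)
(-3341803 + (242643 + O))/(A(1791) - 1329060) = (-3341803 + (242643 - 1831065/2))/((⅔)*1791*(1175 + 1791) - 1329060) = (-3341803 - 1345779/2)/((⅔)*1791*2966 - 1329060) = -8029385/(2*(3541404 - 1329060)) = -8029385/2/2212344 = -8029385/2*1/2212344 = -8029385/4424688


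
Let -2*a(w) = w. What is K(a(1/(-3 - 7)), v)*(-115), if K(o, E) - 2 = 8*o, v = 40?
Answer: -276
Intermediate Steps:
a(w) = -w/2
K(o, E) = 2 + 8*o
K(a(1/(-3 - 7)), v)*(-115) = (2 + 8*(-1/(2*(-3 - 7))))*(-115) = (2 + 8*(-½/(-10)))*(-115) = (2 + 8*(-½*(-⅒)))*(-115) = (2 + 8*(1/20))*(-115) = (2 + ⅖)*(-115) = (12/5)*(-115) = -276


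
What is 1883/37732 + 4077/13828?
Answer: 11241968/32609881 ≈ 0.34474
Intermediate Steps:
1883/37732 + 4077/13828 = 11241968/32609881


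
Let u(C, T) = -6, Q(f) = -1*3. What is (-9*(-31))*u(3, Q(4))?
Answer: -1674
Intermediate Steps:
Q(f) = -3
(-9*(-31))*u(3, Q(4)) = -9*(-31)*(-6) = 279*(-6) = -1674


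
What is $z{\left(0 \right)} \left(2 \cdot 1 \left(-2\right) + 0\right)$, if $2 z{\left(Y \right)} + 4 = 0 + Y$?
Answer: $8$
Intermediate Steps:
$z{\left(Y \right)} = -2 + \frac{Y}{2}$ ($z{\left(Y \right)} = -2 + \frac{0 + Y}{2} = -2 + \frac{Y}{2}$)
$z{\left(0 \right)} \left(2 \cdot 1 \left(-2\right) + 0\right) = \left(-2 + \frac{1}{2} \cdot 0\right) \left(2 \cdot 1 \left(-2\right) + 0\right) = \left(-2 + 0\right) \left(2 \left(-2\right) + 0\right) = - 2 \left(-4 + 0\right) = \left(-2\right) \left(-4\right) = 8$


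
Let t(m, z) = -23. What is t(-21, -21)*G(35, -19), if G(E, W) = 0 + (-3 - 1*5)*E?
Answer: 6440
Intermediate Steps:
G(E, W) = -8*E (G(E, W) = 0 + (-3 - 5)*E = 0 - 8*E = -8*E)
t(-21, -21)*G(35, -19) = -(-184)*35 = -23*(-280) = 6440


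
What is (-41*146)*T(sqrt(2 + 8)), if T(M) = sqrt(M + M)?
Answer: -5986*2**(3/4)*5**(1/4) ≈ -15054.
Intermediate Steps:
T(M) = sqrt(2)*sqrt(M) (T(M) = sqrt(2*M) = sqrt(2)*sqrt(M))
(-41*146)*T(sqrt(2 + 8)) = (-41*146)*(sqrt(2)*sqrt(sqrt(2 + 8))) = -5986*sqrt(2)*sqrt(sqrt(10)) = -5986*sqrt(2)*10**(1/4) = -5986*2**(3/4)*5**(1/4)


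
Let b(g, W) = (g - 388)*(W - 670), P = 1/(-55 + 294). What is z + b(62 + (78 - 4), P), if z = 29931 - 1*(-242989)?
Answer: 105580388/239 ≈ 4.4176e+5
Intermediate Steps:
z = 272920 (z = 29931 + 242989 = 272920)
P = 1/239 ≈ 0.0041841
b(g, W) = (-670 + W)*(-388 + g) (b(g, W) = (-388 + g)*(-670 + W) = (-670 + W)*(-388 + g))
z + b(62 + (78 - 4), P) = 272920 + (259960 - 670*(62 + (78 - 4)) - 388*1/239 + (62 + (78 - 4))/239) = 272920 + (259960 - 670*(62 + 74) - 388/239 + (62 + 74)/239) = 272920 + (259960 - 670*136 - 388/239 + (1/239)*136) = 272920 + (259960 - 91120 - 388/239 + 136/239) = 272920 + 40352508/239 = 105580388/239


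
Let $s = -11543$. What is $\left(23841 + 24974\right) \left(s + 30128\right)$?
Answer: $907226775$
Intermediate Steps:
$\left(23841 + 24974\right) \left(s + 30128\right) = \left(23841 + 24974\right) \left(-11543 + 30128\right) = 48815 \cdot 18585 = 907226775$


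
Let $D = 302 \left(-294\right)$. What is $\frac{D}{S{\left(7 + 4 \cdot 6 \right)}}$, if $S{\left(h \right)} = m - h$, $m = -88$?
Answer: $\frac{12684}{17} \approx 746.12$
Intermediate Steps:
$S{\left(h \right)} = -88 - h$
$D = -88788$
$\frac{D}{S{\left(7 + 4 \cdot 6 \right)}} = - \frac{88788}{-88 - \left(7 + 4 \cdot 6\right)} = - \frac{88788}{-88 - \left(7 + 24\right)} = - \frac{88788}{-88 - 31} = - \frac{88788}{-119} = \left(-88788\right) \left(- \frac{1}{119}\right) = \frac{12684}{17}$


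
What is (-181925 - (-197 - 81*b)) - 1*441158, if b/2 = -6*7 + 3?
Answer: -629204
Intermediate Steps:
b = -78 (b = 2*(-6*7 + 3) = 2*(-42 + 3) = 2*(-39) = -78)
(-181925 - (-197 - 81*b)) - 1*441158 = (-181925 - (-197 - 81*(-78))) - 1*441158 = (-181925 - (-197 + 6318)) - 441158 = (-181925 - 1*6121) - 441158 = (-181925 - 6121) - 441158 = -188046 - 441158 = -629204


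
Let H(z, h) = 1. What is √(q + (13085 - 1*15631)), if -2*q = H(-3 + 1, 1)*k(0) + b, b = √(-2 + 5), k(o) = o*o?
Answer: √(-10184 - 2*√3)/2 ≈ 50.466*I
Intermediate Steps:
k(o) = o²
b = √3 ≈ 1.7320
q = -√3/2 (q = -(1*0² + √3)/2 = -(1*0 + √3)/2 = -(0 + √3)/2 = -√3/2 ≈ -0.86602)
√(q + (13085 - 1*15631)) = √(-√3/2 + (13085 - 1*15631)) = √(-√3/2 + (13085 - 15631)) = √(-√3/2 - 2546) = √(-2546 - √3/2)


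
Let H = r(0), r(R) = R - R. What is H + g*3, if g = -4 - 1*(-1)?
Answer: -9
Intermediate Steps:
r(R) = 0
g = -3 (g = -4 + 1 = -3)
H = 0
H + g*3 = 0 - 3*3 = 0 - 9 = -9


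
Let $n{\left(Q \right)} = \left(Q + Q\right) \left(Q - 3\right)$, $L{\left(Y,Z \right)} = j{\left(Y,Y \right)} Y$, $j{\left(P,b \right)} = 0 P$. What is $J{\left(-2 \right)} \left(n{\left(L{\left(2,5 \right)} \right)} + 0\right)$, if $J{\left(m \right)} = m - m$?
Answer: $0$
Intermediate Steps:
$j{\left(P,b \right)} = 0$
$L{\left(Y,Z \right)} = 0$ ($L{\left(Y,Z \right)} = 0 Y = 0$)
$n{\left(Q \right)} = 2 Q \left(-3 + Q\right)$
$J{\left(m \right)} = 0$
$J{\left(-2 \right)} \left(n{\left(L{\left(2,5 \right)} \right)} + 0\right) = 0 \left(2 \cdot 0 \left(-3 + 0\right) + 0\right) = 0 \left(2 \cdot 0 \left(-3\right) + 0\right) = 0 \left(0 + 0\right) = 0 \cdot 0 = 0$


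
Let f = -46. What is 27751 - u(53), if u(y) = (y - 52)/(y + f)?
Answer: 194256/7 ≈ 27751.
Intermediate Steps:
u(y) = (-52 + y)/(-46 + y) (u(y) = (y - 52)/(y - 46) = (-52 + y)/(-46 + y))
27751 - u(53) = 27751 - (-52 + 53)/(-46 + 53) = 27751 - 1/7 = 194256/7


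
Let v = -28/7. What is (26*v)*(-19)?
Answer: 1976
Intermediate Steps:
v = -4 (v = -28*⅐ = -4)
(26*v)*(-19) = (26*(-4))*(-19) = -104*(-19) = 1976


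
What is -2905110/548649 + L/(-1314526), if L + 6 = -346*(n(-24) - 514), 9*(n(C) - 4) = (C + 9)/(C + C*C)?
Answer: -360240215073817/66351630534408 ≈ -5.4293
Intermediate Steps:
n(C) = 4 + (9 + C)/(9*(C + C²)) (n(C) = 4 + ((C + 9)/(C + C*C))/9 = 4 + ((9 + C)/(C + C²))/9 = 4 + (9 + C)/(9*(C + C²)))
L = 146104777/828 (L = -6 - 346*((⅑)*(9 + 36*(-24)² + 37*(-24))/(-24*(1 - 24)) - 514) = -6 - 346*((⅑)*(-1/24)*(9 + 36*576 - 888)/(-23) - 514) = -6 - 346*((⅑)*(-1/24)*(-1/23)*(9 + 20736 - 888) - 514) = -6 - 346*((⅑)*(-1/24)*(-1/23)*19857 - 514) = -6 - 346*(6619/1656 - 514) = -6 - 346*(-844565/1656) = -6 + 146109745/828 = 146104777/828 ≈ 1.7646e+5)
-2905110/548649 + L/(-1314526) = -2905110/548649 + (146104777/828)/(-1314526) = -2905110*1/548649 + (146104777/828)*(-1/1314526) = -322790/60961 - 146104777/1088427528 = -360240215073817/66351630534408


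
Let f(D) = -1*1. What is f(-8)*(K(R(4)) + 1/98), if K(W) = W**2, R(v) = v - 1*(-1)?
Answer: -2451/98 ≈ -25.010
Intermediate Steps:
R(v) = 1 + v (R(v) = v + 1 = 1 + v)
f(D) = -1
f(-8)*(K(R(4)) + 1/98) = -((1 + 4)**2 + 1/98) = -(5**2 + 1/98) = -(25 + 1/98) = -1*2451/98 = -2451/98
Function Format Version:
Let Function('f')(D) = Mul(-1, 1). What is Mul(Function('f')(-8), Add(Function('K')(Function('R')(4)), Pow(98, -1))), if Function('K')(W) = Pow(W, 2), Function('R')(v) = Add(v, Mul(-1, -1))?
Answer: Rational(-2451, 98) ≈ -25.010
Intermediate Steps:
Function('R')(v) = Add(1, v) (Function('R')(v) = Add(v, 1) = Add(1, v))
Function('f')(D) = -1
Mul(Function('f')(-8), Add(Function('K')(Function('R')(4)), Pow(98, -1))) = Mul(-1, Add(Pow(Add(1, 4), 2), Pow(98, -1))) = Mul(-1, Add(Pow(5, 2), Rational(1, 98))) = Mul(-1, Add(25, Rational(1, 98))) = Mul(-1, Rational(2451, 98)) = Rational(-2451, 98)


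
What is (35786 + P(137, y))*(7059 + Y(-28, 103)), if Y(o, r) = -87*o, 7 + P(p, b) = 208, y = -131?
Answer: 341696565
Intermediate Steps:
P(p, b) = 201 (P(p, b) = -7 + 208 = 201)
(35786 + P(137, y))*(7059 + Y(-28, 103)) = (35786 + 201)*(7059 - 87*(-28)) = 35987*(7059 + 2436) = 35987*9495 = 341696565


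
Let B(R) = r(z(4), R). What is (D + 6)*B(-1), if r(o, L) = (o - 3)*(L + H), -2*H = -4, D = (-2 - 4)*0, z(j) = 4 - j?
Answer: -18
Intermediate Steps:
D = 0 (D = -6*0 = 0)
H = 2 (H = -1/2*(-4) = 2)
r(o, L) = (-3 + o)*(2 + L) (r(o, L) = (o - 3)*(L + 2) = (-3 + o)*(2 + L))
B(R) = -6 - 3*R (B(R) = -6 - 3*R + 2*(4 - 1*4) + R*(4 - 1*4) = -6 - 3*R + 2*(4 - 4) + R*(4 - 4) = -6 - 3*R + 2*0 + R*0 = -6 - 3*R + 0 + 0 = -6 - 3*R)
(D + 6)*B(-1) = (0 + 6)*(-6 - 3*(-1)) = 6*(-6 + 3) = 6*(-3) = -18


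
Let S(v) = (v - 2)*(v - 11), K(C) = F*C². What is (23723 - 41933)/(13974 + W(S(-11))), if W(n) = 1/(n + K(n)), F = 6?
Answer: -8942239020/6862100389 ≈ -1.3031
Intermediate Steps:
K(C) = 6*C²
S(v) = (-11 + v)*(-2 + v) (S(v) = (-2 + v)*(-11 + v) = (-11 + v)*(-2 + v))
W(n) = 1/(n + 6*n²)
(23723 - 41933)/(13974 + W(S(-11))) = (23723 - 41933)/(13974 + 1/((22 + (-11)² - 13*(-11))*(1 + 6*(22 + (-11)² - 13*(-11))))) = -18210/(13974 + 1/((22 + 121 + 143)*(1 + 6*(22 + 121 + 143)))) = -18210/(13974 + 1/(286*(1 + 6*286))) = -18210/(13974 + 1/(286*(1 + 1716))) = -18210/(13974 + (1/286)/1717) = -18210/(13974 + (1/286)*(1/1717)) = -18210/(13974 + 1/491062) = -18210/6862100389/491062 = -18210*491062/6862100389 = -8942239020/6862100389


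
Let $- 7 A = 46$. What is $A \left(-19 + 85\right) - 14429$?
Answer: $- \frac{104039}{7} \approx -14863.0$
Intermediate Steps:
$A = - \frac{46}{7}$ ($A = \left(- \frac{1}{7}\right) 46 = - \frac{46}{7} \approx -6.5714$)
$A \left(-19 + 85\right) - 14429 = - \frac{46 \left(-19 + 85\right)}{7} - 14429 = \left(- \frac{46}{7}\right) 66 - 14429 = - \frac{3036}{7} - 14429 = - \frac{104039}{7}$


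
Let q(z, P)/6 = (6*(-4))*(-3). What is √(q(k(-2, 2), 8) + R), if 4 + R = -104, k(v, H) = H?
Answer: 18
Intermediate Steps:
q(z, P) = 432 (q(z, P) = 6*((6*(-4))*(-3)) = 6*(-24*(-3)) = 6*72 = 432)
R = -108 (R = -4 - 104 = -108)
√(q(k(-2, 2), 8) + R) = √(432 - 108) = √324 = 18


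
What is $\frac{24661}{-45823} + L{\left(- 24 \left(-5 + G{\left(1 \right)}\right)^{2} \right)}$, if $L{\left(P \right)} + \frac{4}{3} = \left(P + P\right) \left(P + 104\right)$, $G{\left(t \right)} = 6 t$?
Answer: $- \frac{528138235}{137469} \approx -3841.9$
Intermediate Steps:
$L{\left(P \right)} = - \frac{4}{3} + 2 P \left(104 + P\right)$ ($L{\left(P \right)} = - \frac{4}{3} + \left(P + P\right) \left(P + 104\right) = - \frac{4}{3} + 2 P \left(104 + P\right)$)
$\frac{24661}{-45823} + L{\left(- 24 \left(-5 + G{\left(1 \right)}\right)^{2} \right)} = \frac{24661}{-45823} + \left(- \frac{4}{3} + 2 \left(- 24 \left(-5 + 6 \cdot 1\right)^{2}\right)^{2} + 208 \left(- 24 \left(-5 + 6 \cdot 1\right)^{2}\right)\right) = 24661 \left(- \frac{1}{45823}\right) + \left(- \frac{4}{3} + 2 \left(- 24 \left(-5 + 6\right)^{2}\right)^{2} + 208 \left(- 24 \left(-5 + 6\right)^{2}\right)\right) = - \frac{24661}{45823} + \left(- \frac{4}{3} + 2 \left(- 24 \cdot 1^{2}\right)^{2} + 208 \left(- 24 \cdot 1^{2}\right)\right) = - \frac{24661}{45823} + \left(- \frac{4}{3} + 2 \left(\left(-24\right) 1\right)^{2} + 208 \left(\left(-24\right) 1\right)\right) = - \frac{24661}{45823} + \left(- \frac{4}{3} + 2 \left(-24\right)^{2} + 208 \left(-24\right)\right) = - \frac{24661}{45823} - \frac{11524}{3} = - \frac{528138235}{137469}$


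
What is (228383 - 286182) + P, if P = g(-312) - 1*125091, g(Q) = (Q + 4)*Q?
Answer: -86794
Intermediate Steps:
g(Q) = Q*(4 + Q) (g(Q) = (4 + Q)*Q = Q*(4 + Q))
P = -28995 (P = -312*(4 - 312) - 1*125091 = -312*(-308) - 125091 = 96096 - 125091 = -28995)
(228383 - 286182) + P = (228383 - 286182) - 28995 = -57799 - 28995 = -86794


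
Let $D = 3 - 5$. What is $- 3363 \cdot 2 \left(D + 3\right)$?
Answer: $-6726$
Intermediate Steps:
$D = -2$ ($D = 3 - 5 = -2$)
$- 3363 \cdot 2 \left(D + 3\right) = - 3363 \cdot 2 \left(-2 + 3\right) = - 3363 \cdot 2 \cdot 1 = \left(-3363\right) 2 = -6726$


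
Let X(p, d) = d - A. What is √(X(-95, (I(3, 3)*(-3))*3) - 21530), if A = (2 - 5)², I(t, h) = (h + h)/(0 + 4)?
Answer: I*√86210/2 ≈ 146.81*I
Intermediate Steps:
I(t, h) = h/2 (I(t, h) = (2*h)/4 = (2*h)*(¼) = h/2)
A = 9 (A = (-3)² = 9)
X(p, d) = -9 + d (X(p, d) = d - 1*9 = d - 9 = -9 + d)
√(X(-95, (I(3, 3)*(-3))*3) - 21530) = √((-9 + (((½)*3)*(-3))*3) - 21530) = √((-9 + ((3/2)*(-3))*3) - 21530) = √((-9 - 9/2*3) - 21530) = √((-9 - 27/2) - 21530) = √(-45/2 - 21530) = √(-43105/2) = I*√86210/2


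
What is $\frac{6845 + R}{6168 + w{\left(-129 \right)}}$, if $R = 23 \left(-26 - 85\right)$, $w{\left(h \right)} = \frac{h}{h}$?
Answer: $\frac{4292}{6169} \approx 0.69574$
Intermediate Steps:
$w{\left(h \right)} = 1$
$R = -2553$ ($R = 23 \left(-111\right) = -2553$)
$\frac{6845 + R}{6168 + w{\left(-129 \right)}} = \frac{6845 - 2553}{6168 + 1} = \frac{4292}{6169}$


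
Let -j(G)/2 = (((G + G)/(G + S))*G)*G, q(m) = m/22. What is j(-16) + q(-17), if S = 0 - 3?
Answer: -360771/418 ≈ -863.09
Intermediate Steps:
S = -3
q(m) = m/22 (q(m) = m*(1/22) = m/22)
j(G) = -4*G³/(-3 + G) (j(G) = -2*((G + G)/(G - 3))*G*G = -2*((2*G)/(-3 + G))*G*G = -2*(2*G/(-3 + G))*G*G = -2*2*G²/(-3 + G)*G = -4*G³/(-3 + G))
j(-16) + q(-17) = -4*(-16)³/(-3 - 16) + (1/22)*(-17) = -4*(-4096)/(-19) - 17/22 = -4*(-4096)*(-1/19) - 17/22 = -16384/19 - 17/22 = -360771/418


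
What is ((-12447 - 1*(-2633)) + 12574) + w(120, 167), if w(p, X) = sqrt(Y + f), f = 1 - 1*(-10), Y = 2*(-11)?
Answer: 2760 + I*sqrt(11) ≈ 2760.0 + 3.3166*I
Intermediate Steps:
Y = -22
f = 11 (f = 1 + 10 = 11)
w(p, X) = I*sqrt(11) (w(p, X) = sqrt(-22 + 11) = sqrt(-11) = I*sqrt(11))
((-12447 - 1*(-2633)) + 12574) + w(120, 167) = ((-12447 - 1*(-2633)) + 12574) + I*sqrt(11) = ((-12447 + 2633) + 12574) + I*sqrt(11) = (-9814 + 12574) + I*sqrt(11) = 2760 + I*sqrt(11)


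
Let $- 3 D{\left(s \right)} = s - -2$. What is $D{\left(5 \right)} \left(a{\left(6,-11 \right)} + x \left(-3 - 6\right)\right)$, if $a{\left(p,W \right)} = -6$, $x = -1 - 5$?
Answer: $-112$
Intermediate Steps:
$x = -6$
$D{\left(s \right)} = - \frac{2}{3} - \frac{s}{3}$ ($D{\left(s \right)} = - \frac{s - -2}{3} = - \frac{s + 2}{3} = - \frac{2 + s}{3} = - \frac{2}{3} - \frac{s}{3}$)
$D{\left(5 \right)} \left(a{\left(6,-11 \right)} + x \left(-3 - 6\right)\right) = \left(- \frac{2}{3} - \frac{5}{3}\right) \left(-6 - 6 \left(-3 - 6\right)\right) = - \frac{7 \left(-6 - -54\right)}{3} = - \frac{7 \left(-6 + 54\right)}{3} = \left(- \frac{7}{3}\right) 48 = -112$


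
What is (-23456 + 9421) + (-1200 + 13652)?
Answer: -1583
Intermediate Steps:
(-23456 + 9421) + (-1200 + 13652) = -14035 + 12452 = -1583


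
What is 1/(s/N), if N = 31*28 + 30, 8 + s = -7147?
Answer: -898/7155 ≈ -0.12551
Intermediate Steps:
s = -7155 (s = -8 - 7147 = -7155)
N = 898 (N = 868 + 30 = 898)
1/(s/N) = 1/(-7155/898) = -898/7155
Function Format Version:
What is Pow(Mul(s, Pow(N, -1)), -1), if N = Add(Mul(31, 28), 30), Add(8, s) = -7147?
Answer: Rational(-898, 7155) ≈ -0.12551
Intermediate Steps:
s = -7155 (s = Add(-8, -7147) = -7155)
N = 898 (N = Add(868, 30) = 898)
Pow(Mul(s, Pow(N, -1)), -1) = Pow(Mul(-7155, Pow(898, -1)), -1) = Pow(Mul(-7155, Rational(1, 898)), -1) = Pow(Rational(-7155, 898), -1) = Rational(-898, 7155)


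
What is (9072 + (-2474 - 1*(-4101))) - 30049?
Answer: -19350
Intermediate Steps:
(9072 + (-2474 - 1*(-4101))) - 30049 = (9072 + (-2474 + 4101)) - 30049 = (9072 + 1627) - 30049 = 10699 - 30049 = -19350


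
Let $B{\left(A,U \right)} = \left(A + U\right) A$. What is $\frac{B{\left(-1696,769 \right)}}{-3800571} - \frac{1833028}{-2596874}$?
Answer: $\frac{480628088530}{1644934002509} \approx 0.29219$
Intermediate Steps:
$B{\left(A,U \right)} = A \left(A + U\right)$
$\frac{B{\left(-1696,769 \right)}}{-3800571} - \frac{1833028}{-2596874} = \frac{\left(-1696\right) \left(-1696 + 769\right)}{-3800571} - \frac{1833028}{-2596874} = \left(-1696\right) \left(-927\right) \left(- \frac{1}{3800571}\right) - - \frac{916514}{1298437} = 1572192 \left(- \frac{1}{3800571}\right) + \frac{916514}{1298437} = - \frac{524064}{1266857} + \frac{916514}{1298437} = \frac{480628088530}{1644934002509}$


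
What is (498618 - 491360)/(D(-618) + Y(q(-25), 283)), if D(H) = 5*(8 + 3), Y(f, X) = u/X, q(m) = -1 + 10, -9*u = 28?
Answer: 18486126/140057 ≈ 131.99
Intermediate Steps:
u = -28/9 (u = -1/9*28 = -28/9 ≈ -3.1111)
q(m) = 9
Y(f, X) = -28/(9*X)
D(H) = 55 (D(H) = 5*11 = 55)
(498618 - 491360)/(D(-618) + Y(q(-25), 283)) = (498618 - 491360)/(55 - 28/9/283) = 7258/(55 - 28/9*1/283) = 7258/(55 - 28/2547) = 7258/(140057/2547) = 7258*(2547/140057) = 18486126/140057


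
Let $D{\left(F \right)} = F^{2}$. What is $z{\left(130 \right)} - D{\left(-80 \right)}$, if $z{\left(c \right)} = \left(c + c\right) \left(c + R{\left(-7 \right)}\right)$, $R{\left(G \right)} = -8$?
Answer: $25320$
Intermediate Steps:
$z{\left(c \right)} = 2 c \left(-8 + c\right)$ ($z{\left(c \right)} = \left(c + c\right) \left(c - 8\right) = 2 c \left(-8 + c\right)$)
$z{\left(130 \right)} - D{\left(-80 \right)} = 2 \cdot 130 \left(-8 + 130\right) - \left(-80\right)^{2} = 2 \cdot 130 \cdot 122 - 6400 = 31720 - 6400 = 25320$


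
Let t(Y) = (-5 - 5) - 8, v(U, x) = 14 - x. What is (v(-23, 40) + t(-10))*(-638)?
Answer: 28072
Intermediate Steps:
t(Y) = -18 (t(Y) = -10 - 8 = -18)
(v(-23, 40) + t(-10))*(-638) = ((14 - 1*40) - 18)*(-638) = ((14 - 40) - 18)*(-638) = (-26 - 18)*(-638) = -44*(-638) = 28072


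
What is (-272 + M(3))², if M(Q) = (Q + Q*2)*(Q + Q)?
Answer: 47524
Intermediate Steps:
M(Q) = 6*Q² (M(Q) = (Q + 2*Q)*(2*Q) = (3*Q)*(2*Q) = 6*Q²)
(-272 + M(3))² = (-272 + 6*3²)² = (-272 + 6*9)² = (-272 + 54)² = (-218)² = 47524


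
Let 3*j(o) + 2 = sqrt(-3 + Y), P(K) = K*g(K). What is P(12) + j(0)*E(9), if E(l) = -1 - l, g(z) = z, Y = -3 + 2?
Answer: 452/3 - 20*I/3 ≈ 150.67 - 6.6667*I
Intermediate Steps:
Y = -1
P(K) = K**2 (P(K) = K*K = K**2)
j(o) = -2/3 + 2*I/3 (j(o) = -2/3 + sqrt(-3 - 1)/3 = -2/3 + sqrt(-4)/3 = -2/3 + (2*I)/3 = -2/3 + 2*I/3)
P(12) + j(0)*E(9) = 12**2 + (-2/3 + 2*I/3)*(-1 - 1*9) = 144 + (-2/3 + 2*I/3)*(-1 - 9) = 144 + (-2/3 + 2*I/3)*(-10) = 144 + (20/3 - 20*I/3) = 452/3 - 20*I/3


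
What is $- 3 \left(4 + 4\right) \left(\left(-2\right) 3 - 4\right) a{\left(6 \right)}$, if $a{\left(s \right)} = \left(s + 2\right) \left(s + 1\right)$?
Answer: $13440$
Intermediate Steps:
$a{\left(s \right)} = \left(1 + s\right) \left(2 + s\right)$ ($a{\left(s \right)} = \left(2 + s\right) \left(1 + s\right) = \left(1 + s\right) \left(2 + s\right)$)
$- 3 \left(4 + 4\right) \left(\left(-2\right) 3 - 4\right) a{\left(6 \right)} = - 3 \left(4 + 4\right) \left(\left(-2\right) 3 - 4\right) \left(2 + 6^{2} + 3 \cdot 6\right) = \left(-3\right) 8 \left(-6 - 4\right) \left(2 + 36 + 18\right) = \left(-24\right) \left(-10\right) 56 = 240 \cdot 56 = 13440$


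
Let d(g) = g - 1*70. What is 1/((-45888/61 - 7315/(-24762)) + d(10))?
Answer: -1510482/1226461361 ≈ -0.0012316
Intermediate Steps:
d(g) = -70 + g (d(g) = g - 70 = -70 + g)
1/((-45888/61 - 7315/(-24762)) + d(10)) = 1/((-45888/61 - 7315/(-24762)) + (-70 + 10)) = 1/((-45888*1/61 - 7315*(-1/24762)) - 60) = 1/((-45888/61 + 7315/24762) - 60) = 1/(-1135832441/1510482 - 60) = 1/(-1226461361/1510482) = -1510482/1226461361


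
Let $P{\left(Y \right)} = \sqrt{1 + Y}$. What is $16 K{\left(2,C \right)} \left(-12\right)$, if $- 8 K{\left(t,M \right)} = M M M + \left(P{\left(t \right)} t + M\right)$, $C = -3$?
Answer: $-720 + 48 \sqrt{3} \approx -636.86$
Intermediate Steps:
$K{\left(t,M \right)} = - \frac{M}{8} - \frac{M^{3}}{8} - \frac{t \sqrt{1 + t}}{8}$ ($K{\left(t,M \right)} = - \frac{M M M + \left(\sqrt{1 + t} t + M\right)}{8} = - \frac{M^{2} M + \left(t \sqrt{1 + t} + M\right)}{8} = - \frac{M^{3} + \left(M + t \sqrt{1 + t}\right)}{8} = - \frac{M + M^{3} + t \sqrt{1 + t}}{8} = - \frac{M}{8} - \frac{M^{3}}{8} - \frac{t \sqrt{1 + t}}{8}$)
$16 K{\left(2,C \right)} \left(-12\right) = 16 \left(\left(- \frac{1}{8}\right) \left(-3\right) - \frac{\left(-3\right)^{3}}{8} - \frac{\sqrt{1 + 2}}{4}\right) \left(-12\right) = 16 \left(\frac{3}{8} - - \frac{27}{8} - \frac{\sqrt{3}}{4}\right) \left(-12\right) = 16 \left(\frac{3}{8} + \frac{27}{8} - \frac{\sqrt{3}}{4}\right) \left(-12\right) = 16 \left(\frac{15}{4} - \frac{\sqrt{3}}{4}\right) \left(-12\right) = \left(60 - 4 \sqrt{3}\right) \left(-12\right) = -720 + 48 \sqrt{3}$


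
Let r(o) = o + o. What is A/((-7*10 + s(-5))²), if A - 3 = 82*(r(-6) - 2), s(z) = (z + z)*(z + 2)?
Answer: -229/320 ≈ -0.71562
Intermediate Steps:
r(o) = 2*o
s(z) = 2*z*(2 + z) (s(z) = (2*z)*(2 + z) = 2*z*(2 + z))
A = -1145 (A = 3 + 82*(2*(-6) - 2) = 3 + 82*(-12 - 2) = 3 + 82*(-14) = 3 - 1148 = -1145)
A/((-7*10 + s(-5))²) = -1145/(-7*10 + 2*(-5)*(2 - 5))² = -1145/(-70 + 2*(-5)*(-3))² = -1145/(-70 + 30)² = -1145/((-40)²) = -1145/1600 = -1145*1/1600 = -229/320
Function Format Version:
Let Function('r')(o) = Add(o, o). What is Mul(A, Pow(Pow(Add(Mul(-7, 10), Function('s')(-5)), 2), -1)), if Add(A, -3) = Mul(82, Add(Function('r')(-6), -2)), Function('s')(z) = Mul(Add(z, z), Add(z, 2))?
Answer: Rational(-229, 320) ≈ -0.71562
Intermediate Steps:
Function('r')(o) = Mul(2, o)
Function('s')(z) = Mul(2, z, Add(2, z)) (Function('s')(z) = Mul(Mul(2, z), Add(2, z)) = Mul(2, z, Add(2, z)))
A = -1145 (A = Add(3, Mul(82, Add(Mul(2, -6), -2))) = Add(3, Mul(82, Add(-12, -2))) = Add(3, Mul(82, -14)) = Add(3, -1148) = -1145)
Mul(A, Pow(Pow(Add(Mul(-7, 10), Function('s')(-5)), 2), -1)) = Mul(-1145, Pow(Pow(Add(Mul(-7, 10), Mul(2, -5, Add(2, -5))), 2), -1)) = Mul(-1145, Pow(Pow(Add(-70, Mul(2, -5, -3)), 2), -1)) = Mul(-1145, Pow(Pow(Add(-70, 30), 2), -1)) = Mul(-1145, Pow(Pow(-40, 2), -1)) = Mul(-1145, Pow(1600, -1)) = Mul(-1145, Rational(1, 1600)) = Rational(-229, 320)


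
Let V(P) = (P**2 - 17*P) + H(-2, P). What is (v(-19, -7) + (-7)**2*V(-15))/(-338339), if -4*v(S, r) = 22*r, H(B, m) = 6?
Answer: -47705/676678 ≈ -0.070499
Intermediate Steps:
v(S, r) = -11*r/2
V(P) = 6 + P**2 - 17*P (V(P) = (P**2 - 17*P) + 6 = 6 + P**2 - 17*P)
(v(-19, -7) + (-7)**2*V(-15))/(-338339) = (-11/2*(-7) + (-7)**2*(6 + (-15)**2 - 17*(-15)))/(-338339) = (77/2 + 49*(6 + 225 + 255))*(-1/338339) = (77/2 + 49*486)*(-1/338339) = (77/2 + 23814)*(-1/338339) = (47705/2)*(-1/338339) = -47705/676678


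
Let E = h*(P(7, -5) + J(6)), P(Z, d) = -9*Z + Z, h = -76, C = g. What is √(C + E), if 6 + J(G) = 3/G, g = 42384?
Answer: √47058 ≈ 216.93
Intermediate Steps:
J(G) = -6 + 3/G
C = 42384
P(Z, d) = -8*Z
E = 4674 (E = -76*(-8*7 + (-6 + 3/6)) = -76*(-56 + (-6 + 3*(⅙))) = -76*(-56 + (-6 + ½)) = -76*(-56 - 11/2) = -76*(-123/2) = 4674)
√(C + E) = √(42384 + 4674) = √47058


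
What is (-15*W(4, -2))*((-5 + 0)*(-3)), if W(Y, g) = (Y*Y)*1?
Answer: -3600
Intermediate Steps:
W(Y, g) = Y² (W(Y, g) = Y²*1 = Y²)
(-15*W(4, -2))*((-5 + 0)*(-3)) = (-15*4²)*((-5 + 0)*(-3)) = (-15*16)*(-5*(-3)) = -240*15 = -3600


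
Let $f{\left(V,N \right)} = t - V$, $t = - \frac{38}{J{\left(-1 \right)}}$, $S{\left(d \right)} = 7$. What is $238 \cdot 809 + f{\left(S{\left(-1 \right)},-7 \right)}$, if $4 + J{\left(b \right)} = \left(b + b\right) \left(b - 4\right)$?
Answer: $\frac{577586}{3} \approx 1.9253 \cdot 10^{5}$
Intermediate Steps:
$J{\left(b \right)} = -4 + 2 b \left(-4 + b\right)$ ($J{\left(b \right)} = -4 + \left(b + b\right) \left(b - 4\right) = -4 + 2 b \left(-4 + b\right)$)
$t = - \frac{19}{3}$ ($t = - \frac{38}{-4 - -8 + 2 \left(-1\right)^{2}} = - \frac{38}{-4 + 8 + 2 \cdot 1} = - \frac{38}{-4 + 8 + 2} = - \frac{38}{6} = \left(-38\right) \frac{1}{6} = - \frac{19}{3} \approx -6.3333$)
$f{\left(V,N \right)} = - \frac{19}{3} - V$
$238 \cdot 809 + f{\left(S{\left(-1 \right)},-7 \right)} = 238 \cdot 809 - \frac{40}{3} = 192542 - \frac{40}{3} = \frac{577586}{3}$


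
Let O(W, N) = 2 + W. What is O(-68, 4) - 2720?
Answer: -2786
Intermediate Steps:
O(-68, 4) - 2720 = (2 - 68) - 2720 = -66 - 2720 = -2786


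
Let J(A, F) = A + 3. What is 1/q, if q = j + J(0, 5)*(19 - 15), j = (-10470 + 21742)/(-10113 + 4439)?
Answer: 2837/28408 ≈ 0.099866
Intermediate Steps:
J(A, F) = 3 + A
j = -5636/2837 (j = 11272/(-5674) = 11272*(-1/5674) = -5636/2837 ≈ -1.9866)
q = 28408/2837 (q = -5636/2837 + (3 + 0)*(19 - 15) = -5636/2837 + 3*4 = -5636/2837 + 12 = 28408/2837 ≈ 10.013)
1/q = 1/(28408/2837) = 2837/28408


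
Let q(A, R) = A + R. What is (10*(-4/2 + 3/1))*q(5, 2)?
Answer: 70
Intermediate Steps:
(10*(-4/2 + 3/1))*q(5, 2) = (10*(-4/2 + 3/1))*(5 + 2) = (10*(-4*1/2 + 3*1))*7 = (10*(-2 + 3))*7 = (10*1)*7 = 10*7 = 70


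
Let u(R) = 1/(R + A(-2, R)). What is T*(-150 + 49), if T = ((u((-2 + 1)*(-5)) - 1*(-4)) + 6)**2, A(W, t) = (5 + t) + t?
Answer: -4080501/400 ≈ -10201.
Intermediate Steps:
A(W, t) = 5 + 2*t
u(R) = 1/(5 + 3*R) (u(R) = 1/(R + (5 + 2*R)) = 1/(5 + 3*R))
T = 40401/400 (T = ((1/(5 + 3*((-2 + 1)*(-5))) - 1*(-4)) + 6)**2 = ((1/(5 + 3*(-1*(-5))) + 4) + 6)**2 = ((1/(5 + 3*5) + 4) + 6)**2 = ((1/(5 + 15) + 4) + 6)**2 = ((1/20 + 4) + 6)**2 = (81/20 + 6)**2 = (201/20)**2 = 40401/400 ≈ 101.00)
T*(-150 + 49) = 40401*(-150 + 49)/400 = (40401/400)*(-101) = -4080501/400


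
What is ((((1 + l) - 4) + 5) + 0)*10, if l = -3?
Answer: -10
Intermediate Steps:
((((1 + l) - 4) + 5) + 0)*10 = ((((1 - 3) - 4) + 5) + 0)*10 = (((-2 - 4) + 5) + 0)*10 = ((-6 + 5) + 0)*10 = (-1 + 0)*10 = -1*10 = -10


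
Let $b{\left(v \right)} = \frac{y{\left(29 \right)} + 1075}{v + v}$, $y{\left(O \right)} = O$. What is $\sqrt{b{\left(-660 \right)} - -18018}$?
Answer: $\frac{4 \sqrt{3406370}}{55} \approx 134.23$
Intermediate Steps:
$b{\left(v \right)} = \frac{552}{v}$ ($b{\left(v \right)} = \frac{29 + 1075}{v + v} = \frac{1104}{2 v} = 1104 \frac{1}{2 v} = \frac{552}{v}$)
$\sqrt{b{\left(-660 \right)} - -18018} = \sqrt{\frac{552}{-660} - -18018} = \sqrt{552 \left(- \frac{1}{660}\right) + 18018} = \sqrt{- \frac{46}{55} + 18018} = \sqrt{\frac{990944}{55}} = \frac{4 \sqrt{3406370}}{55}$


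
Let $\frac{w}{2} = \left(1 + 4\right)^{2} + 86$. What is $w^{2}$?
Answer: $49284$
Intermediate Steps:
$w = 222$ ($w = 2 \left(\left(1 + 4\right)^{2} + 86\right) = 2 \left(5^{2} + 86\right) = 2 \left(25 + 86\right) = 2 \cdot 111 = 222$)
$w^{2} = 222^{2} = 49284$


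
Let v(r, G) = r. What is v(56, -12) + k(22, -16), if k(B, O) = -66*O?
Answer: 1112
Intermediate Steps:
v(56, -12) + k(22, -16) = 56 - 66*(-16) = 56 + 1056 = 1112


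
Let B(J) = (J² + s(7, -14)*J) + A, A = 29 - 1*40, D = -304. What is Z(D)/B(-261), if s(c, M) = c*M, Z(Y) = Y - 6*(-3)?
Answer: -143/46844 ≈ -0.0030527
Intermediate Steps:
A = -11 (A = 29 - 40 = -11)
Z(Y) = 18 + Y (Z(Y) = Y + 18 = 18 + Y)
s(c, M) = M*c
B(J) = -11 + J² - 98*J (B(J) = (J² + (-14*7)*J) - 11 = (J² - 98*J) - 11 = -11 + J² - 98*J)
Z(D)/B(-261) = (18 - 304)/(-11 + (-261)² - 98*(-261)) = -286/(-11 + 68121 + 25578) = -286/93688 = -286*1/93688 = -143/46844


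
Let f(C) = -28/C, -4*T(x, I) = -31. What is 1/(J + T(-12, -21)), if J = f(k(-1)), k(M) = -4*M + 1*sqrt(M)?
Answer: 316/1105 - 448*I/1105 ≈ 0.28597 - 0.40543*I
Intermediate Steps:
T(x, I) = 31/4 (T(x, I) = -1/4*(-31) = 31/4)
k(M) = sqrt(M) - 4*M (k(M) = -4*M + sqrt(M) = sqrt(M) - 4*M)
J = -28*(4 - I)/17 (J = -28/(sqrt(-1) - 4*(-1)) = -28/(I + 4) = -28*(4 - I)/17 ≈ -6.5882 + 1.6471*I)
1/(J + T(-12, -21)) = 1/((-112/17 + 28*I/17) + 31/4) = 1/(79/68 + 28*I/17) = 16*(79/68 - 28*I/17)/65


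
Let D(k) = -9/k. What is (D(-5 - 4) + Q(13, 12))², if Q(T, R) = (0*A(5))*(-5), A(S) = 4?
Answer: 1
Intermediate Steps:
Q(T, R) = 0 (Q(T, R) = (0*4)*(-5) = 0*(-5) = 0)
(D(-5 - 4) + Q(13, 12))² = (-9/(-5 - 4) + 0)² = (-9/(-9) + 0)² = (-9*(-⅑) + 0)² = (1 + 0)² = 1² = 1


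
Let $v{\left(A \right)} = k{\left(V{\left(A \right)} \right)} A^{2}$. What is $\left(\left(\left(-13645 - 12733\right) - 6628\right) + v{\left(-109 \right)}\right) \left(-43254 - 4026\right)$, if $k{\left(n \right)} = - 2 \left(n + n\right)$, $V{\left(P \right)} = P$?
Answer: $-243355360800$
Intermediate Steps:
$k{\left(n \right)} = - 4 n$ ($k{\left(n \right)} = - 2 \cdot 2 n = - 4 n$)
$v{\left(A \right)} = - 4 A^{3}$ ($v{\left(A \right)} = - 4 A A^{2} = - 4 A^{3}$)
$\left(\left(\left(-13645 - 12733\right) - 6628\right) + v{\left(-109 \right)}\right) \left(-43254 - 4026\right) = \left(\left(\left(-13645 - 12733\right) - 6628\right) - 4 \left(-109\right)^{3}\right) \left(-43254 - 4026\right) = \left(\left(-26378 - 6628\right) - -5180116\right) \left(-47280\right) = \left(-33006 + 5180116\right) \left(-47280\right) = 5147110 \left(-47280\right) = -243355360800$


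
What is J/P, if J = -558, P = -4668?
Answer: 93/778 ≈ 0.11954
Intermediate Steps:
J/P = -558/(-4668) = -558*(-1/4668) = 93/778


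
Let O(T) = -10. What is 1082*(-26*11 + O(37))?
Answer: -320272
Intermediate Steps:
1082*(-26*11 + O(37)) = 1082*(-26*11 - 10) = 1082*(-286 - 10) = 1082*(-296) = -320272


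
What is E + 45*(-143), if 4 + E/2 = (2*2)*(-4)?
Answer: -6475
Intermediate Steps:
E = -40 (E = -8 + 2*((2*2)*(-4)) = -8 + 2*(4*(-4)) = -8 + 2*(-16) = -8 - 32 = -40)
E + 45*(-143) = -40 + 45*(-143) = -40 - 6435 = -6475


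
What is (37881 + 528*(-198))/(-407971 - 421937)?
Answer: 7407/92212 ≈ 0.080326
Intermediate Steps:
(37881 + 528*(-198))/(-407971 - 421937) = (37881 - 104544)/(-829908) = -66663*(-1/829908) = 7407/92212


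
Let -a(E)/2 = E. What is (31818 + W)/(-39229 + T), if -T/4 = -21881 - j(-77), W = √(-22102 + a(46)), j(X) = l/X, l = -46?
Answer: 816662/1239633 + 77*I*√274/413211 ≈ 0.65879 + 0.0030846*I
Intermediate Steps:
a(E) = -2*E
j(X) = -46/X
W = 9*I*√274 (W = √(-22102 - 2*46) = √(-22102 - 92) = √(-22194) = 9*I*√274 ≈ 148.98*I)
T = 6739532/77 (T = -4*(-21881 - (-46)/(-77)) = -4*(-21881 - (-46)*(-1)/77) = -4*(-21881 - 1*46/77) = -4*(-21881 - 46/77) = -4*(-1684883/77) = 6739532/77 ≈ 87526.)
(31818 + W)/(-39229 + T) = (31818 + 9*I*√274)/(-39229 + 6739532/77) = (31818 + 9*I*√274)/(3718899/77) = (31818 + 9*I*√274)*(77/3718899) = 816662/1239633 + 77*I*√274/413211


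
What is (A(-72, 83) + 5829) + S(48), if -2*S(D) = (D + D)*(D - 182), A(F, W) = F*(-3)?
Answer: 12477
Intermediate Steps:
A(F, W) = -3*F
S(D) = -D*(-182 + D) (S(D) = -(D + D)*(D - 182)/2 = -2*D*(-182 + D)/2 = -D*(-182 + D))
(A(-72, 83) + 5829) + S(48) = (-3*(-72) + 5829) + 48*(182 - 1*48) = (216 + 5829) + 48*(182 - 48) = 6045 + 48*134 = 6045 + 6432 = 12477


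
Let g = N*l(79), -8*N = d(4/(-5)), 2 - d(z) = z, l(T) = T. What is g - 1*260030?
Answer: -5201153/20 ≈ -2.6006e+5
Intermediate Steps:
d(z) = 2 - z
N = -7/20 (N = -(2 - 4/(-5))/8 = -(2 - 4*(-1)/5)/8 = -(2 - 1*(-4/5))/8 = -(2 + 4/5)/8 = -1/8*14/5 = -7/20 ≈ -0.35000)
g = -553/20 (g = -7/20*79 = -553/20 ≈ -27.650)
g - 1*260030 = -553/20 - 1*260030 = -553/20 - 260030 = -5201153/20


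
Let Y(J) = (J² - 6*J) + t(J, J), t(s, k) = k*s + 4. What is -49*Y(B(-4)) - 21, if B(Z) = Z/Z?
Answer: -21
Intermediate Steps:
t(s, k) = 4 + k*s
B(Z) = 1
Y(J) = 4 - 6*J + 2*J² (Y(J) = (J² - 6*J) + (4 + J*J) = (J² - 6*J) + (4 + J²) = 4 - 6*J + 2*J²)
-49*Y(B(-4)) - 21 = -49*(4 - 6*1 + 2*1²) - 21 = -49*(4 - 6 + 2*1) - 21 = -49*(4 - 6 + 2) - 21 = -49*0 - 21 = 0 - 21 = -21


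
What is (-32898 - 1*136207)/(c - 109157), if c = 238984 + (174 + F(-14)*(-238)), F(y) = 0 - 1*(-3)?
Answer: -169105/129287 ≈ -1.3080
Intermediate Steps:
F(y) = 3 (F(y) = 0 + 3 = 3)
c = 238444 (c = 238984 + (174 + 3*(-238)) = 238984 + (174 - 714) = 238984 - 540 = 238444)
(-32898 - 1*136207)/(c - 109157) = (-32898 - 1*136207)/(238444 - 109157) = (-32898 - 136207)/129287 = -169105*1/129287 = -169105/129287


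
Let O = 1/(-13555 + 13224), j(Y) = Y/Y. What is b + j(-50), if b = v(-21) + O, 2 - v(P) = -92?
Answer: 31444/331 ≈ 94.997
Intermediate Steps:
v(P) = 94 (v(P) = 2 - 1*(-92) = 2 + 92 = 94)
j(Y) = 1
O = -1/331 (O = 1/(-331) = -1/331 ≈ -0.0030211)
b = 31113/331 (b = 94 - 1/331 = 31113/331 ≈ 93.997)
b + j(-50) = 31113/331 + 1 = 31444/331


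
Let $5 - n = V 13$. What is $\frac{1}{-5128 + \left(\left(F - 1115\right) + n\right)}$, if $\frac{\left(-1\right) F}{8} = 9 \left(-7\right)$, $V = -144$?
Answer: $- \frac{1}{3862} \approx -0.00025893$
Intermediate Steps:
$n = 1877$ ($n = 5 - \left(-144\right) 13 = 5 - -1872 = 5 + 1872 = 1877$)
$F = 504$ ($F = - 8 \cdot 9 \left(-7\right) = \left(-8\right) \left(-63\right) = 504$)
$\frac{1}{-5128 + \left(\left(F - 1115\right) + n\right)} = \frac{1}{-5128 + \left(\left(504 - 1115\right) + 1877\right)} = \frac{1}{-5128 + \left(-611 + 1877\right)} = \frac{1}{-5128 + 1266} = \frac{1}{-3862} = - \frac{1}{3862}$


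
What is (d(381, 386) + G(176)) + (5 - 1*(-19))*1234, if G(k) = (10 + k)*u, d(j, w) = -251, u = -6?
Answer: 28249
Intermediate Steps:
G(k) = -60 - 6*k (G(k) = (10 + k)*(-6) = -60 - 6*k)
(d(381, 386) + G(176)) + (5 - 1*(-19))*1234 = (-251 + (-60 - 6*176)) + (5 - 1*(-19))*1234 = (-251 + (-60 - 1056)) + (5 + 19)*1234 = (-251 - 1116) + 24*1234 = -1367 + 29616 = 28249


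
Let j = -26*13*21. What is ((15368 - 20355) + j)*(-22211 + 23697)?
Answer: -17958310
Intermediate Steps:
j = -7098 (j = -338*21 = -7098)
((15368 - 20355) + j)*(-22211 + 23697) = ((15368 - 20355) - 7098)*(-22211 + 23697) = (-4987 - 7098)*1486 = -12085*1486 = -17958310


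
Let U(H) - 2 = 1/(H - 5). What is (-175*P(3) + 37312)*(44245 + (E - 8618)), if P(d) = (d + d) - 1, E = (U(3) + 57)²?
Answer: 5691350089/4 ≈ 1.4228e+9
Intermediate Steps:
U(H) = 2 + 1/(-5 + H) (U(H) = 2 + 1/(H - 5) = 2 + 1/(-5 + H))
E = 13689/4 (E = ((-9 + 2*3)/(-5 + 3) + 57)² = ((-9 + 6)/(-2) + 57)² = (-½*(-3) + 57)² = (3/2 + 57)² = (117/2)² = 13689/4 ≈ 3422.3)
P(d) = -1 + 2*d (P(d) = 2*d - 1 = -1 + 2*d)
(-175*P(3) + 37312)*(44245 + (E - 8618)) = (-175*(-1 + 2*3) + 37312)*(44245 + (13689/4 - 8618)) = (-175*(-1 + 6) + 37312)*(44245 - 20783/4) = (-175*5 + 37312)*(156197/4) = (-875 + 37312)*(156197/4) = 36437*(156197/4) = 5691350089/4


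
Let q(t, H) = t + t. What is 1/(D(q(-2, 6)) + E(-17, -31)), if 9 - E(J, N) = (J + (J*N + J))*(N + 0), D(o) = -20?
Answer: 1/15272 ≈ 6.5479e-5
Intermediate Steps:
q(t, H) = 2*t
E(J, N) = 9 - N*(2*J + J*N) (E(J, N) = 9 - (J + (J*N + J))*(N + 0) = 9 - (J + (J + J*N))*N = 9 - (2*J + J*N)*N = 9 - N*(2*J + J*N))
1/(D(q(-2, 6)) + E(-17, -31)) = 1/(-20 + (9 - 1*(-17)*(-31)**2 - 2*(-17)*(-31))) = 1/(-20 + (9 - 1*(-17)*961 - 1054)) = 1/(-20 + (9 + 16337 - 1054)) = 1/(-20 + 15292) = 1/15272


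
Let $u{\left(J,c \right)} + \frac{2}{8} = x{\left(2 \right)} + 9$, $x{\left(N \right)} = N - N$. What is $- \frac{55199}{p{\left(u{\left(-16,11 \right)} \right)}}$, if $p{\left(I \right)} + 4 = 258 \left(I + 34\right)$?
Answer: $- \frac{110398}{22051} \approx -5.0065$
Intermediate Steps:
$x{\left(N \right)} = 0$
$u{\left(J,c \right)} = \frac{35}{4}$ ($u{\left(J,c \right)} = - \frac{1}{4} + \left(0 + 9\right) = - \frac{1}{4} + 9 = \frac{35}{4}$)
$p{\left(I \right)} = 8768 + 258 I$ ($p{\left(I \right)} = -4 + 258 \left(I + 34\right) = -4 + 258 \left(34 + I\right) = -4 + \left(8772 + 258 I\right) = 8768 + 258 I$)
$- \frac{55199}{p{\left(u{\left(-16,11 \right)} \right)}} = - \frac{55199}{8768 + 258 \cdot \frac{35}{4}} = - \frac{55199}{8768 + \frac{4515}{2}} = - \frac{55199}{\frac{22051}{2}} = \left(-55199\right) \frac{2}{22051} = - \frac{110398}{22051}$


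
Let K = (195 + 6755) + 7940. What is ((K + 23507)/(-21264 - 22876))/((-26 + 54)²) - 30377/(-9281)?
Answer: 1050862808963/321176058560 ≈ 3.2719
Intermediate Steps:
K = 14890 (K = 6950 + 7940 = 14890)
((K + 23507)/(-21264 - 22876))/((-26 + 54)²) - 30377/(-9281) = ((14890 + 23507)/(-21264 - 22876))/((-26 + 54)²) - 30377/(-9281) = (38397/(-44140))/(28²) - 30377*(-1/9281) = (38397*(-1/44140))/784 + 30377/9281 = -38397/44140*1/784 + 30377/9281 = -38397/34605760 + 30377/9281 = 1050862808963/321176058560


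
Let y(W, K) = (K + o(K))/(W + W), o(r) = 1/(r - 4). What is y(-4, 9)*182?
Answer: -2093/10 ≈ -209.30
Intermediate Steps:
o(r) = 1/(-4 + r)
y(W, K) = (K + 1/(-4 + K))/(2*W) (y(W, K) = (K + 1/(-4 + K))/(W + W) = (K + 1/(-4 + K))/((2*W)) = (K + 1/(-4 + K))*(1/(2*W)) = (K + 1/(-4 + K))/(2*W))
y(-4, 9)*182 = ((½)*(1 + 9*(-4 + 9))/(-4*(-4 + 9)))*182 = ((½)*(-¼)*(1 + 9*5)/5)*182 = ((½)*(-¼)*(⅕)*(1 + 45))*182 = ((½)*(-¼)*(⅕)*46)*182 = -23/20*182 = -2093/10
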